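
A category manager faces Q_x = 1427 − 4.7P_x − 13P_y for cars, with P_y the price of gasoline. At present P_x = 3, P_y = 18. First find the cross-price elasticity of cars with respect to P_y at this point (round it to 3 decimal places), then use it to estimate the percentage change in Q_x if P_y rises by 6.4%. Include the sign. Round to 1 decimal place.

-1.3%

At P_x = 3, P_y = 18: Q_x = 1178.9.
∂Q_x/∂P_y = -13.
ε = (∂Q_x/∂P_y)(P_y/Q_x) = -13.0000 × 18/1178.9 ≈ -0.198.
%ΔQ_x ≈ ε × %ΔP_y = -0.198 × (6.4%) = -1.3%.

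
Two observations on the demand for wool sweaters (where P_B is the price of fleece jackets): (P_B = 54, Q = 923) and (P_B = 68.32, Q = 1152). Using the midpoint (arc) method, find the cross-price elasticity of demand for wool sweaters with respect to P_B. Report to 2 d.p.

ΔQ_A = 1152 − 923 = 229; ΔP_B = 68.32 − 54 = 14.32.
Midpoints: Q̄_A = 1037.5, P̄_B = 61.16.
ε = (ΔQ_A/Q̄_A)/(ΔP_B/P̄_B) = (229/1037.5)/(14.32/61.16) ≈ 0.94.
ε > 0: wool sweaters and fleece jackets are substitutes.

0.94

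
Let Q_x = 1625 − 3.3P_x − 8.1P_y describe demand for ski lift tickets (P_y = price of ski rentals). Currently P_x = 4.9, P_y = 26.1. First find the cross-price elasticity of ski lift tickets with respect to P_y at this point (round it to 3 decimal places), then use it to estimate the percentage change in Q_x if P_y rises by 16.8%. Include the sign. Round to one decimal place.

At P_x = 4.9, P_y = 26.1: Q_x = 1397.42.
∂Q_x/∂P_y = -8.1.
ε = (∂Q_x/∂P_y)(P_y/Q_x) = -8.1000 × 26.1/1397.42 ≈ -0.151.
%ΔQ_x ≈ ε × %ΔP_y = -0.151 × (16.8%) = -2.5%.

-2.5%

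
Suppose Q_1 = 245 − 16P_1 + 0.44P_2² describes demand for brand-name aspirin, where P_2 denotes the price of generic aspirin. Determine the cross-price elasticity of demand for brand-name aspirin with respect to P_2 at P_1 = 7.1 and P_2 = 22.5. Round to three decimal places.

1.258

At P_1 = 7.1 and P_2 = 22.5: Q_1 = 354.15.
∂Q_1/∂P_2 = 0.88P_2 = 0.88(22.5) = 19.8000.
ε = (∂Q_1/∂P_2)(P_2/Q_1) = 19.8000 × (22.5/354.15) ≈ 1.258.
ε > 0: substitutes.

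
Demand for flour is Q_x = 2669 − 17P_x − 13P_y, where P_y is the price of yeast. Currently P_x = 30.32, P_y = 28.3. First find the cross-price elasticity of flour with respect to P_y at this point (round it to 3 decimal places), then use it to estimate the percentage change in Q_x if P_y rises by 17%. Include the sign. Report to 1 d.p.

-3.5%

At P_x = 30.32, P_y = 28.3: Q_x = 1785.66.
∂Q_x/∂P_y = -13.
ε = (∂Q_x/∂P_y)(P_y/Q_x) = -13.0000 × 28.3/1785.66 ≈ -0.206.
%ΔQ_x ≈ ε × %ΔP_y = -0.206 × (17%) = -3.5%.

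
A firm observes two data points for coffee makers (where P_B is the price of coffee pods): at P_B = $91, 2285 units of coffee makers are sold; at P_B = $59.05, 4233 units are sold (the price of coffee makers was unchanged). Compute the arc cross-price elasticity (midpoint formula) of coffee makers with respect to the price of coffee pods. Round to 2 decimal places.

-1.40

ΔQ_A = 4233 − 2285 = 1948; ΔP_B = 59.05 − 91 = -31.95.
Midpoints: Q̄_A = 3259.0, P̄_B = 75.03.
ε = (ΔQ_A/Q̄_A)/(ΔP_B/P̄_B) = (1948/3259.0)/(-31.95/75.03) ≈ -1.40.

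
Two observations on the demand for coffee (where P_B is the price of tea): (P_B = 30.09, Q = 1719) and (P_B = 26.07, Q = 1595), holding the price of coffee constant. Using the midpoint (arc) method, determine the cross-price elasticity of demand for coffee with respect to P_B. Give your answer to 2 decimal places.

ΔQ_A = 1595 − 1719 = -124; ΔP_B = 26.07 − 30.09 = -4.02.
Midpoints: Q̄_A = 1657.0, P̄_B = 28.08.
ε = (ΔQ_A/Q̄_A)/(ΔP_B/P̄_B) = (-124/1657.0)/(-4.02/28.08) ≈ 0.52.

0.52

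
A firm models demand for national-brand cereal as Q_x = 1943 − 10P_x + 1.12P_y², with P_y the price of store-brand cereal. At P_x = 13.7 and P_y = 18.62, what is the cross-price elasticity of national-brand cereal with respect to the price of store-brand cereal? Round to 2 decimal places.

At P_x = 13.7 and P_y = 18.62: Q_x = 2194.309.
∂Q_x/∂P_y = 2.24P_y = 2.24(18.62) = 41.7088.
ε = (∂Q_x/∂P_y)(P_y/Q_x) = 41.7088 × (18.62/2194.309) ≈ 0.35.
ε > 0: substitutes.

0.35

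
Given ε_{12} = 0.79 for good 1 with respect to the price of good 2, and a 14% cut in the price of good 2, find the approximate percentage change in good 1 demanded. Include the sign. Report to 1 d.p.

%ΔQ ≈ ε × %ΔP of good 2 = 0.79 × (-14%) = -11.1%.

-11.1%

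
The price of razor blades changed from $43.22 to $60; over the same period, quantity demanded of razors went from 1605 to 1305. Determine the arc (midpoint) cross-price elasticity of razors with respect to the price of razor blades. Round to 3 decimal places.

-0.634

ΔQ_A = 1305 − 1605 = -300; ΔP_B = 60 − 43.22 = 16.78.
Midpoints: Q̄_A = 1455.0, P̄_B = 51.61.
ε = (ΔQ_A/Q̄_A)/(ΔP_B/P̄_B) = (-300/1455.0)/(16.78/51.61) ≈ -0.634.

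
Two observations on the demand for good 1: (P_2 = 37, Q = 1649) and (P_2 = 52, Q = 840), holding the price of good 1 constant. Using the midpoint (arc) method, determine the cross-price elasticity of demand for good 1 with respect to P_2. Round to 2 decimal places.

-1.93

ΔQ_1 = 840 − 1649 = -809; ΔP_2 = 52 − 37 = 15.
Midpoints: Q̄_1 = 1244.5, P̄_2 = 44.50.
ε = (ΔQ_1/Q̄_1)/(ΔP_2/P̄_2) = (-809/1244.5)/(15/44.50) ≈ -1.93.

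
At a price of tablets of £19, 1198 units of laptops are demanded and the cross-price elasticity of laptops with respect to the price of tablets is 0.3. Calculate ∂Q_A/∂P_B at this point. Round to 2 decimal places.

ε = (∂Q_A/∂P_B)·(P_B/Q_A) ⇒ ∂Q_A/∂P_B = ε·Q_A/P_B = 0.3 × 1198/19 ≈ 18.92.

18.92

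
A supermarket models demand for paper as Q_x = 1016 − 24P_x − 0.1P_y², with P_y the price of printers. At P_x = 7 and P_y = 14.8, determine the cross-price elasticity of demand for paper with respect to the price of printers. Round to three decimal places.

-0.053

At P_x = 7 and P_y = 14.8: Q_x = 826.096.
∂Q_x/∂P_y = -0.2P_y = -0.2(14.8) = -2.9600.
ε = (∂Q_x/∂P_y)(P_y/Q_x) = -2.9600 × (14.8/826.096) ≈ -0.053.
ε < 0: complements.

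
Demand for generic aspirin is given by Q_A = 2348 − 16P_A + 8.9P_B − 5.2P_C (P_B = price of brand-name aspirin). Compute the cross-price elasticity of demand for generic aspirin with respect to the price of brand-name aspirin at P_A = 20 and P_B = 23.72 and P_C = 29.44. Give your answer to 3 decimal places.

At P_A = 20 and P_B = 23.72 and P_C = 29.44: Q_A = 2086.02.
∂Q_A/∂P_B = 8.9.
ε = (∂Q_A/∂P_B)(P_B/Q_A) = 8.9 × (23.72/2086.02) ≈ 0.101.
Since ε > 0, generic aspirin and brand-name aspirin are substitutes.

0.101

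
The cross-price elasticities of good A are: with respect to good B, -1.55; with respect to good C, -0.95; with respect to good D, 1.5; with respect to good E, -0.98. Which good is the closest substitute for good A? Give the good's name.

Substitutes have ε > 0. Among the positive values, 1.5 (good D) is largest.

good D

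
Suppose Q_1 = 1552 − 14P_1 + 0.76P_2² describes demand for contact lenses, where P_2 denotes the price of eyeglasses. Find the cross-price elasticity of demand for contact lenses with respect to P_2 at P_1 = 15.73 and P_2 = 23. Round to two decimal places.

0.46

At P_1 = 15.73 and P_2 = 23: Q_1 = 1733.82.
∂Q_1/∂P_2 = 1.52P_2 = 1.52(23) = 34.9600.
ε = (∂Q_1/∂P_2)(P_2/Q_1) = 34.9600 × (23/1733.82) ≈ 0.46.
ε > 0: substitutes.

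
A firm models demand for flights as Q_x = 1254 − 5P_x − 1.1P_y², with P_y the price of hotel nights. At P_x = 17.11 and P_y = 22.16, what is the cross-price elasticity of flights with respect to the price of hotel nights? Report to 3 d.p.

At P_x = 17.11 and P_y = 22.16: Q_x = 628.278.
∂Q_x/∂P_y = -2.2P_y = -2.2(22.16) = -48.7520.
ε = (∂Q_x/∂P_y)(P_y/Q_x) = -48.7520 × (22.16/628.278) ≈ -1.720.

-1.720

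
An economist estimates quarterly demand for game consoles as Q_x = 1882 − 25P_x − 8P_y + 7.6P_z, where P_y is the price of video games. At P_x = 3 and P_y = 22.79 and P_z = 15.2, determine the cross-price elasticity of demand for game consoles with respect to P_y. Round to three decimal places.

-0.105

At P_x = 3 and P_y = 22.79 and P_z = 15.2: Q_x = 1740.2.
∂Q_x/∂P_y = -8.
ε = (∂Q_x/∂P_y)(P_y/Q_x) = -8 × (22.79/1740.2) ≈ -0.105.
Since ε < 0, game consoles and video games are complements.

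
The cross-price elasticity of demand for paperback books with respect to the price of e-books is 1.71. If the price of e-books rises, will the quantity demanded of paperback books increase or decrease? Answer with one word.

ε > 0 and the price of e-books rises, so the quantity of paperback books moves in the same direction: it increases.

increase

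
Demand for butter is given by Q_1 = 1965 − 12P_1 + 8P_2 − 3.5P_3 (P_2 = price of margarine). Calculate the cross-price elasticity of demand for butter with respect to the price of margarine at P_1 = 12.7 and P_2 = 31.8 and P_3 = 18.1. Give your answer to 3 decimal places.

0.127

At P_1 = 12.7 and P_2 = 31.8 and P_3 = 18.1: Q_1 = 2003.65.
∂Q_1/∂P_2 = 8.
ε = (∂Q_1/∂P_2)(P_2/Q_1) = 8 × (31.8/2003.65) ≈ 0.127.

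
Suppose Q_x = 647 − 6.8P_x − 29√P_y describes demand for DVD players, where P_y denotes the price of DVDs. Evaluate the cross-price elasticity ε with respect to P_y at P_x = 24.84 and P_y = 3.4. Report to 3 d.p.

-0.063

At P_x = 24.84 and P_y = 3.4: Q_x = 424.615.
∂Q_x/∂P_y = -29/(2√P_y) = -29/(2√3.4) = -7.8637.
ε = (∂Q_x/∂P_y)(P_y/Q_x) = -7.8637 × (3.4/424.615) ≈ -0.063.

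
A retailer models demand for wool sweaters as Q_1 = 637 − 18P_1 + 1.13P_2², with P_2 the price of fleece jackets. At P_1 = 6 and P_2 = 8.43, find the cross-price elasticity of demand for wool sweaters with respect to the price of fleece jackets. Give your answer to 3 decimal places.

At P_1 = 6 and P_2 = 8.43: Q_1 = 609.303.
∂Q_1/∂P_2 = 2.26P_2 = 2.26(8.43) = 19.0518.
ε = (∂Q_1/∂P_2)(P_2/Q_1) = 19.0518 × (8.43/609.303) ≈ 0.264.

0.264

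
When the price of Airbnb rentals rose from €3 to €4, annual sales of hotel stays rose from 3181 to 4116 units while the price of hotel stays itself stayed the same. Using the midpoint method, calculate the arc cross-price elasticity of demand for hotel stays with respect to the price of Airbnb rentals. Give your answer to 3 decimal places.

ΔQ_A = 4116 − 3181 = 935; ΔP_B = 4 − 3 = 1.
Midpoints: Q̄_A = 3648.5, P̄_B = 3.50.
ε = (ΔQ_A/Q̄_A)/(ΔP_B/P̄_B) = (935/3648.5)/(1/3.50) ≈ 0.897.
ε > 0: hotel stays and Airbnb rentals are substitutes.

0.897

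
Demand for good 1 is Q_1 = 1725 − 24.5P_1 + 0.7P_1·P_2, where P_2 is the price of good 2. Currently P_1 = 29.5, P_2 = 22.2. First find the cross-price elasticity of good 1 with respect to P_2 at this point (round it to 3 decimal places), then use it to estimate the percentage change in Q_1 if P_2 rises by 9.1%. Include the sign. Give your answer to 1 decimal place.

At P_1 = 29.5, P_2 = 22.2: Q_1 = 1460.68.
∂Q_1/∂P_2 = 0.7P_1 = 20.6500.
ε = (∂Q_1/∂P_2)(P_2/Q_1) = 20.6500 × 22.2/1460.68 ≈ 0.314.
%ΔQ_1 ≈ ε × %ΔP_2 = 0.314 × (9.1%) = 2.9%.

2.9%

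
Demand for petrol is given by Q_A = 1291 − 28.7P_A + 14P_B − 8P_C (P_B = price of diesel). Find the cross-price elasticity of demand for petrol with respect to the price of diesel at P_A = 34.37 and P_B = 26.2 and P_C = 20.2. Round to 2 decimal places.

At P_A = 34.37 and P_B = 26.2 and P_C = 20.2: Q_A = 509.781.
∂Q_A/∂P_B = 14.
ε = (∂Q_A/∂P_B)(P_B/Q_A) = 14 × (26.2/509.781) ≈ 0.72.

0.72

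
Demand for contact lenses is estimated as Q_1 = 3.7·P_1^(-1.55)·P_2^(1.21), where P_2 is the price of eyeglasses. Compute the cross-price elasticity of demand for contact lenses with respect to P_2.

1.21

In a log-linear (constant-elasticity) demand function, the coefficient on the exponent of P_2 is the cross-price elasticity.
ε = 1.21. Positive, so contact lenses and eyeglasses are substitutes.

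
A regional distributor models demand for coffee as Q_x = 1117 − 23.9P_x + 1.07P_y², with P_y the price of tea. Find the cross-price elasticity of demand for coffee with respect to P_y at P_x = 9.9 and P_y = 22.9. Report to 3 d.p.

At P_x = 9.9 and P_y = 22.9: Q_x = 1441.509.
∂Q_x/∂P_y = 2.14P_y = 2.14(22.9) = 49.0060.
ε = (∂Q_x/∂P_y)(P_y/Q_x) = 49.0060 × (22.9/1441.509) ≈ 0.779.
ε > 0: substitutes.

0.779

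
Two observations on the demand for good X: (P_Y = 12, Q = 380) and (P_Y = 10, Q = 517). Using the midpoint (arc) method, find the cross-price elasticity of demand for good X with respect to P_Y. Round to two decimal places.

-1.68

ΔQ_X = 517 − 380 = 137; ΔP_Y = 10 − 12 = -2.
Midpoints: Q̄_X = 448.5, P̄_Y = 11.00.
ε = (ΔQ_X/Q̄_X)/(ΔP_Y/P̄_Y) = (137/448.5)/(-2/11.00) ≈ -1.68.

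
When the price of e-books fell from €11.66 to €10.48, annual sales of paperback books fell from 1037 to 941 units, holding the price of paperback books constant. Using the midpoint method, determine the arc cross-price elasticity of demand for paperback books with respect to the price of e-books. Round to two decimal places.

0.91

ΔQ_A = 941 − 1037 = -96; ΔP_B = 10.48 − 11.66 = -1.18.
Midpoints: Q̄_A = 989.0, P̄_B = 11.07.
ε = (ΔQ_A/Q̄_A)/(ΔP_B/P̄_B) = (-96/989.0)/(-1.18/11.07) ≈ 0.91.
ε > 0: paperback books and e-books are substitutes.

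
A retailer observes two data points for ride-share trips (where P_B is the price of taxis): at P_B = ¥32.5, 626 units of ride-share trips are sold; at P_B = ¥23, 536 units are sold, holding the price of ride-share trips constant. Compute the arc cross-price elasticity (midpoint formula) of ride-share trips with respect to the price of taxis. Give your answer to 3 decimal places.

0.452

ΔQ_A = 536 − 626 = -90; ΔP_B = 23 − 32.5 = -9.5.
Midpoints: Q̄_A = 581.0, P̄_B = 27.75.
ε = (ΔQ_A/Q̄_A)/(ΔP_B/P̄_B) = (-90/581.0)/(-9.5/27.75) ≈ 0.452.
ε > 0: ride-share trips and taxis are substitutes.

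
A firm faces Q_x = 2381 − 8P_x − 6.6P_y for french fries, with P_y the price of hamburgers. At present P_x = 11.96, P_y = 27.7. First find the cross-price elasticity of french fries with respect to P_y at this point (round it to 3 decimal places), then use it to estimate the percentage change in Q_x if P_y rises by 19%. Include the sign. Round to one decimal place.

-1.7%

At P_x = 11.96, P_y = 27.7: Q_x = 2102.5.
∂Q_x/∂P_y = -6.6.
ε = (∂Q_x/∂P_y)(P_y/Q_x) = -6.6000 × 27.7/2102.5 ≈ -0.087.
%ΔQ_x ≈ ε × %ΔP_y = -0.087 × (19%) = -1.7%.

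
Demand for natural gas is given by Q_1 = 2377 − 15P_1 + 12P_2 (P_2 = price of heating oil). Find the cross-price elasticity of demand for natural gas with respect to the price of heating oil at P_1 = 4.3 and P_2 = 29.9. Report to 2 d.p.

0.13

At P_1 = 4.3 and P_2 = 29.9: Q_1 = 2671.3.
∂Q_1/∂P_2 = 12.
ε = (∂Q_1/∂P_2)(P_2/Q_1) = 12 × (29.9/2671.3) ≈ 0.13.
Since ε > 0, natural gas and heating oil are substitutes.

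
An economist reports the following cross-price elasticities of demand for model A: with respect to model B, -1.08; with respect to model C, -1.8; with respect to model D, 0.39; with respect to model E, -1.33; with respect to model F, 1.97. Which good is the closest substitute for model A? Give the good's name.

model F

Substitutes have ε > 0. Among the positive values, 1.97 (model F) is largest.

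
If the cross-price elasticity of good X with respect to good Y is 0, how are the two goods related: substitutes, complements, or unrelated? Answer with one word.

ε = 0: demand for good X does not respond to good Y's price; the goods are unrelated.

unrelated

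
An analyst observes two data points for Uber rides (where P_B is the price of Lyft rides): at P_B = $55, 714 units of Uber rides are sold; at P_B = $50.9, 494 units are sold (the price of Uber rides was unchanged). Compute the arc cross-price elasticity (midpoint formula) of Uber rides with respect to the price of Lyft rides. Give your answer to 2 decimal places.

4.70

ΔQ_A = 494 − 714 = -220; ΔP_B = 50.9 − 55 = -4.1.
Midpoints: Q̄_A = 604.0, P̄_B = 52.95.
ε = (ΔQ_A/Q̄_A)/(ΔP_B/P̄_B) = (-220/604.0)/(-4.1/52.95) ≈ 4.70.
ε > 0: Uber rides and Lyft rides are substitutes.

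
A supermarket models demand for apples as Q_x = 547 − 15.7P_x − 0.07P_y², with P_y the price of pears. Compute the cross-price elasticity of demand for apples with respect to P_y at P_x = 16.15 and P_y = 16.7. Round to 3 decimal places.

-0.143

At P_x = 16.15 and P_y = 16.7: Q_x = 273.923.
∂Q_x/∂P_y = -0.14P_y = -0.14(16.7) = -2.3380.
ε = (∂Q_x/∂P_y)(P_y/Q_x) = -2.3380 × (16.7/273.923) ≈ -0.143.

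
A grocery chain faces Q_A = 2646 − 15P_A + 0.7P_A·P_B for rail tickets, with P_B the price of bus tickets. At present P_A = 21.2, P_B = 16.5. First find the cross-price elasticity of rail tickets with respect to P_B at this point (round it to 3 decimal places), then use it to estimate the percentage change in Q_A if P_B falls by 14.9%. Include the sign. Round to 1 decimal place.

-1.4%

At P_A = 21.2, P_B = 16.5: Q_A = 2572.86.
∂Q_A/∂P_B = 0.7P_A = 14.8400.
ε = (∂Q_A/∂P_B)(P_B/Q_A) = 14.8400 × 16.5/2572.86 ≈ 0.095.
%ΔQ_A ≈ ε × %ΔP_B = 0.095 × (-14.9%) = -1.4%.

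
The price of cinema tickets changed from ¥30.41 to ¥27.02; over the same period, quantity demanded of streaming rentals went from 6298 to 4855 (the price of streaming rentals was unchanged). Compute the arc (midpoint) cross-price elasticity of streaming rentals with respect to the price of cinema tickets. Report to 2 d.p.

ΔQ_A = 4855 − 6298 = -1443; ΔP_B = 27.02 − 30.41 = -3.39.
Midpoints: Q̄_A = 5576.5, P̄_B = 28.71.
ε = (ΔQ_A/Q̄_A)/(ΔP_B/P̄_B) = (-1443/5576.5)/(-3.39/28.71) ≈ 2.19.
ε > 0: streaming rentals and cinema tickets are substitutes.

2.19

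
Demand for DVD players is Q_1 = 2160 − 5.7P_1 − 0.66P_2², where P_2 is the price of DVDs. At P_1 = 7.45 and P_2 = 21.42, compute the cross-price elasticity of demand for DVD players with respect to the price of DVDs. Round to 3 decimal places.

-0.334

At P_1 = 7.45 and P_2 = 21.42: Q_1 = 1814.716.
∂Q_1/∂P_2 = -1.32P_2 = -1.32(21.42) = -28.2744.
ε = (∂Q_1/∂P_2)(P_2/Q_1) = -28.2744 × (21.42/1814.716) ≈ -0.334.
ε < 0: complements.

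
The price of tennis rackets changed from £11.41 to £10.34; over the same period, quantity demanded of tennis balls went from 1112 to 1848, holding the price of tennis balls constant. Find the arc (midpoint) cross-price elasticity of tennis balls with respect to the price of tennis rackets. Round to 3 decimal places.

ΔQ_A = 1848 − 1112 = 736; ΔP_B = 10.34 − 11.41 = -1.07.
Midpoints: Q̄_A = 1480.0, P̄_B = 10.88.
ε = (ΔQ_A/Q̄_A)/(ΔP_B/P̄_B) = (736/1480.0)/(-1.07/10.88) ≈ -5.054.
ε < 0: tennis balls and tennis rackets are complements.

-5.054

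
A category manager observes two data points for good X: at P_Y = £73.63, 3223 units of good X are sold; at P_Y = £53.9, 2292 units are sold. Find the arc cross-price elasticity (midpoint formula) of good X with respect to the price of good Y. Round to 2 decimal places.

ΔQ_X = 2292 − 3223 = -931; ΔP_Y = 53.9 − 73.63 = -19.73.
Midpoints: Q̄_X = 2757.5, P̄_Y = 63.77.
ε = (ΔQ_X/Q̄_X)/(ΔP_Y/P̄_Y) = (-931/2757.5)/(-19.73/63.77) ≈ 1.09.

1.09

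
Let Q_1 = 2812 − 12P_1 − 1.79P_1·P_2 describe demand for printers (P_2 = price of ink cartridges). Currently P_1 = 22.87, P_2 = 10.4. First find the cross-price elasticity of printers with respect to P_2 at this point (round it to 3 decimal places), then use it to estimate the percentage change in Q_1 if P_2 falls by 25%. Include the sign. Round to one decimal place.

5.1%

At P_1 = 22.87, P_2 = 10.4: Q_1 = 2111.812.
∂Q_1/∂P_2 = -1.79P_1 = -40.9373.
ε = (∂Q_1/∂P_2)(P_2/Q_1) = -40.9373 × 10.4/2111.812 ≈ -0.202.
%ΔQ_1 ≈ ε × %ΔP_2 = -0.202 × (-25%) = 5.1%.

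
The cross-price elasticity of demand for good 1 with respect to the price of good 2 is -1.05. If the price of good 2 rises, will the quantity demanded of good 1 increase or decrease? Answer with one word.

decrease

ε < 0 and the price of good 2 rises, so the quantity of good 1 moves in the opposite direction: it decreases.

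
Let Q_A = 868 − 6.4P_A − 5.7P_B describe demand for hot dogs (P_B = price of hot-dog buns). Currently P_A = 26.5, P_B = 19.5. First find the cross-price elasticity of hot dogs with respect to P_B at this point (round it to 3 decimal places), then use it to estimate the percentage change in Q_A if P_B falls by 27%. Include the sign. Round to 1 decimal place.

5.1%

At P_A = 26.5, P_B = 19.5: Q_A = 587.25.
∂Q_A/∂P_B = -5.7.
ε = (∂Q_A/∂P_B)(P_B/Q_A) = -5.7000 × 19.5/587.25 ≈ -0.189.
%ΔQ_A ≈ ε × %ΔP_B = -0.189 × (-27%) = 5.1%.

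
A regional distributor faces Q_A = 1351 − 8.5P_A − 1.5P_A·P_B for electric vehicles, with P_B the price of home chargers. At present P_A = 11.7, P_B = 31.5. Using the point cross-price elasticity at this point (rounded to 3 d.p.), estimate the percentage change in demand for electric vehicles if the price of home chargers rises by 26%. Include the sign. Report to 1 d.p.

At P_A = 11.7, P_B = 31.5: Q_A = 698.725.
∂Q_A/∂P_B = -1.5P_A = -17.5500.
ε = (∂Q_A/∂P_B)(P_B/Q_A) = -17.5500 × 31.5/698.725 ≈ -0.791.
%ΔQ_A ≈ ε × %ΔP_B = -0.791 × (26%) = -20.6%.

-20.6%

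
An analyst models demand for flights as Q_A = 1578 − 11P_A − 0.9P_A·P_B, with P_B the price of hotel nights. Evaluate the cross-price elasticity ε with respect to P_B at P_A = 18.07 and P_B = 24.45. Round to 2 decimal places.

At P_A = 18.07 and P_B = 24.45: Q_A = 981.600.
∂Q_A/∂P_B = -0.9P_A = -0.9(18.07) = -16.2630.
ε = (∂Q_A/∂P_B)(P_B/Q_A) = -16.2630 × (24.45/981.600) ≈ -0.41.

-0.41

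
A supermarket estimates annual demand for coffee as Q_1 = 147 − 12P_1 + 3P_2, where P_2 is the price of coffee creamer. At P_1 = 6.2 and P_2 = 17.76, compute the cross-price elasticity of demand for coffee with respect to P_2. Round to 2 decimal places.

0.42

At P_1 = 6.2 and P_2 = 17.76: Q_1 = 125.88.
∂Q_1/∂P_2 = 3.
ε = (∂Q_1/∂P_2)(P_2/Q_1) = 3 × (17.76/125.88) ≈ 0.42.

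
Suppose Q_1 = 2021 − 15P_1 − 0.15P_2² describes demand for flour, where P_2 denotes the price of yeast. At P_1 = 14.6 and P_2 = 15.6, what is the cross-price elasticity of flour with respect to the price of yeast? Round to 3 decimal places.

-0.041

At P_1 = 14.6 and P_2 = 15.6: Q_1 = 1765.496.
∂Q_1/∂P_2 = -0.3P_2 = -0.3(15.6) = -4.6800.
ε = (∂Q_1/∂P_2)(P_2/Q_1) = -4.6800 × (15.6/1765.496) ≈ -0.041.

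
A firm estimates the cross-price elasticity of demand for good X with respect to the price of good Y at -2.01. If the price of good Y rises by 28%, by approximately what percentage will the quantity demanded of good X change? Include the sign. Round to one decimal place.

-56.3%

%ΔQ ≈ ε × %ΔP of good Y = -2.01 × (28%) = -56.3%.
Demand for good X falls by about 56.3%.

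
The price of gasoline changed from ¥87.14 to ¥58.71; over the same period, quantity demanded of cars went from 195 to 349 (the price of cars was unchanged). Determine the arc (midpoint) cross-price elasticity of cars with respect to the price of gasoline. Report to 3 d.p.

-1.452

ΔQ_A = 349 − 195 = 154; ΔP_B = 58.71 − 87.14 = -28.43.
Midpoints: Q̄_A = 272.0, P̄_B = 72.92.
ε = (ΔQ_A/Q̄_A)/(ΔP_B/P̄_B) = (154/272.0)/(-28.43/72.92) ≈ -1.452.
ε < 0: cars and gasoline are complements.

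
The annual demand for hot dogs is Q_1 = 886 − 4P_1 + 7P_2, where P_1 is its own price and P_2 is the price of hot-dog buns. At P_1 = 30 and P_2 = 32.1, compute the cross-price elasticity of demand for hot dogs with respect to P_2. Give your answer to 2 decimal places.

0.23

At P_1 = 30 and P_2 = 32.1: Q_1 = 990.7.
∂Q_1/∂P_2 = 7.
ε = (∂Q_1/∂P_2)(P_2/Q_1) = 7 × (32.1/990.7) ≈ 0.23.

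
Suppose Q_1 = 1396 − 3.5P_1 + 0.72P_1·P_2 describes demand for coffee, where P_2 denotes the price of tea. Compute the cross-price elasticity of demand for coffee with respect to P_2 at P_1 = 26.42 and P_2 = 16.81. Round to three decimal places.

At P_1 = 26.42 and P_2 = 16.81: Q_1 = 1623.297.
∂Q_1/∂P_2 = 0.72P_1 = 0.72(26.42) = 19.0224.
ε = (∂Q_1/∂P_2)(P_2/Q_1) = 19.0224 × (16.81/1623.297) ≈ 0.197.

0.197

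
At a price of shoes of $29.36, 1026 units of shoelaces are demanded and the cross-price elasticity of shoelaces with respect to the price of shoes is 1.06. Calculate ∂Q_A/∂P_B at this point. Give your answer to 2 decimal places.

ε = (∂Q_A/∂P_B)·(P_B/Q_A) ⇒ ∂Q_A/∂P_B = ε·Q_A/P_B = 1.06 × 1026/29.36 ≈ 37.04.

37.04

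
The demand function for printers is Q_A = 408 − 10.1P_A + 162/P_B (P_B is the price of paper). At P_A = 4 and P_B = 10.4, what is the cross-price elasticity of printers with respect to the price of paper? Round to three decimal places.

At P_A = 4 and P_B = 10.4: Q_A = 383.177.
∂Q_A/∂P_B = −162/P_B² = -1.4978.
ε = (∂Q_A/∂P_B)(P_B/Q_A) = -1.4978 × (10.4/383.177) ≈ -0.041.
ε < 0: complements.

-0.041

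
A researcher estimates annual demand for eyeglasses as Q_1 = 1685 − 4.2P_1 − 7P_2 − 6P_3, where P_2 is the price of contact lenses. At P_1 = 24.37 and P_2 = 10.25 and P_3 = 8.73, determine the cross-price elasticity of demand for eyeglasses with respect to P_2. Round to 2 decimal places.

-0.05

At P_1 = 24.37 and P_2 = 10.25 and P_3 = 8.73: Q_1 = 1458.516.
∂Q_1/∂P_2 = -7.
ε = (∂Q_1/∂P_2)(P_2/Q_1) = -7 × (10.25/1458.516) ≈ -0.05.
Since ε < 0, eyeglasses and contact lenses are complements.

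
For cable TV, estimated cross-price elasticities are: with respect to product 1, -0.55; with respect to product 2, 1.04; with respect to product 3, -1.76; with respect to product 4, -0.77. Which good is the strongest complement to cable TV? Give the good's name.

Complements have ε < 0. The most negative value is -1.76 (product 3).

product 3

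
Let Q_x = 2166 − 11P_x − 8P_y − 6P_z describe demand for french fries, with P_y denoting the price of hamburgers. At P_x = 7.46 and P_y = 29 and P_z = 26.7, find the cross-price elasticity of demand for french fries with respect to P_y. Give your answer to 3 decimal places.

-0.137

At P_x = 7.46 and P_y = 29 and P_z = 26.7: Q_x = 1691.74.
∂Q_x/∂P_y = -8.
ε = (∂Q_x/∂P_y)(P_y/Q_x) = -8 × (29/1691.74) ≈ -0.137.
Since ε < 0, french fries and hamburgers are complements.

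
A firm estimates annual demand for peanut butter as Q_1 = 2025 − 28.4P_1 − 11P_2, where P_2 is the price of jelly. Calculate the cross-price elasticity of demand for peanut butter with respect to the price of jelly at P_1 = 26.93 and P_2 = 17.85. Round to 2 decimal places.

-0.18

At P_1 = 26.93 and P_2 = 17.85: Q_1 = 1063.838.
∂Q_1/∂P_2 = -11.
ε = (∂Q_1/∂P_2)(P_2/Q_1) = -11 × (17.85/1063.838) ≈ -0.18.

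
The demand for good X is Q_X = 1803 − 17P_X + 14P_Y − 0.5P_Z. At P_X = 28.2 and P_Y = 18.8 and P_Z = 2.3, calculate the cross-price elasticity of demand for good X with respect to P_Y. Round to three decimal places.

0.166

At P_X = 28.2 and P_Y = 18.8 and P_Z = 2.3: Q_X = 1585.65.
∂Q_X/∂P_Y = 14.
ε = (∂Q_X/∂P_Y)(P_Y/Q_X) = 14 × (18.8/1585.65) ≈ 0.166.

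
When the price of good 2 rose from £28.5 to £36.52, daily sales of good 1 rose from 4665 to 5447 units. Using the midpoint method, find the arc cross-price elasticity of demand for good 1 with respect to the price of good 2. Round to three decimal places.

ΔQ_1 = 5447 − 4665 = 782; ΔP_2 = 36.52 − 28.5 = 8.02.
Midpoints: Q̄_1 = 5056.0, P̄_2 = 32.51.
ε = (ΔQ_1/Q̄_1)/(ΔP_2/P̄_2) = (782/5056.0)/(8.02/32.51) ≈ 0.627.

0.627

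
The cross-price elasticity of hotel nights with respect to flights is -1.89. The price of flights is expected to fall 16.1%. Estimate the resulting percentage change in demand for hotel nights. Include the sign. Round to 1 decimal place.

30.4%

%ΔQ ≈ ε × %ΔP of flights = -1.89 × (-16.1%) = 30.4%.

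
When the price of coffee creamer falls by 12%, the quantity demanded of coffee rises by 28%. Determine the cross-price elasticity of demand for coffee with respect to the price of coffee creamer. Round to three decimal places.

-2.333

ε = (%ΔQ of coffee) / (%ΔP of coffee creamer) = (28%) / (-12%) ≈ -2.333.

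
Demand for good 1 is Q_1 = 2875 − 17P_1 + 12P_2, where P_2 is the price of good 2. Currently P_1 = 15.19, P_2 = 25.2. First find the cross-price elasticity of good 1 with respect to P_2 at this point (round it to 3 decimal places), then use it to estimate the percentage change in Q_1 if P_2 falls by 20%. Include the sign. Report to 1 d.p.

At P_1 = 15.19, P_2 = 25.2: Q_1 = 2919.17.
∂Q_1/∂P_2 = 12.
ε = (∂Q_1/∂P_2)(P_2/Q_1) = 12.0000 × 25.2/2919.17 ≈ 0.104.
%ΔQ_1 ≈ ε × %ΔP_2 = 0.104 × (-20%) = -2.1%.

-2.1%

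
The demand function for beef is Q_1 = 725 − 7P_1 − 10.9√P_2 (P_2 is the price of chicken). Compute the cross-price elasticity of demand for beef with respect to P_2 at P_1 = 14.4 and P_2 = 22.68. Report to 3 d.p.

-0.045

At P_1 = 14.4 and P_2 = 22.68: Q_1 = 572.290.
∂Q_1/∂P_2 = -10.9/(2√P_2) = -10.9/(2√22.68) = -1.1444.
ε = (∂Q_1/∂P_2)(P_2/Q_1) = -1.1444 × (22.68/572.290) ≈ -0.045.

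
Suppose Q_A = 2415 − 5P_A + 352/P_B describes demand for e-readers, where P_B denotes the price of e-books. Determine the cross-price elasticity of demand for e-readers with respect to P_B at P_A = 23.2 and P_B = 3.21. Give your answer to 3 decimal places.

-0.046

At P_A = 23.2 and P_B = 3.21: Q_A = 2408.657.
∂Q_A/∂P_B = −352/P_B² = -34.1612.
ε = (∂Q_A/∂P_B)(P_B/Q_A) = -34.1612 × (3.21/2408.657) ≈ -0.046.
ε < 0: complements.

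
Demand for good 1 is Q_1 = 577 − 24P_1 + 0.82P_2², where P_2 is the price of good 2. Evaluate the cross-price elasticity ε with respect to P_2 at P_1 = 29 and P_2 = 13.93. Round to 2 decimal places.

At P_1 = 29 and P_2 = 13.93: Q_1 = 40.117.
∂Q_1/∂P_2 = 1.64P_2 = 1.64(13.93) = 22.8452.
ε = (∂Q_1/∂P_2)(P_2/Q_1) = 22.8452 × (13.93/40.117) ≈ 7.93.
ε > 0: substitutes.

7.93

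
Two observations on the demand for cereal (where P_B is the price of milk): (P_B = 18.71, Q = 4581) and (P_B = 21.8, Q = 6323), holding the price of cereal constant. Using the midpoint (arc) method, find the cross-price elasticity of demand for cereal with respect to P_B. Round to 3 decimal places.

ΔQ_A = 6323 − 4581 = 1742; ΔP_B = 21.8 − 18.71 = 3.09.
Midpoints: Q̄_A = 5452.0, P̄_B = 20.26.
ε = (ΔQ_A/Q̄_A)/(ΔP_B/P̄_B) = (1742/5452.0)/(3.09/20.26) ≈ 2.094.
ε > 0: cereal and milk are substitutes.

2.094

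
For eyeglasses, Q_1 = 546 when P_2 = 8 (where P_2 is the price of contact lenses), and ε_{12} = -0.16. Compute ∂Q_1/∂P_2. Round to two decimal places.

-10.92

ε = (∂Q_1/∂P_2)·(P_2/Q_1) ⇒ ∂Q_1/∂P_2 = ε·Q_1/P_2 = -0.16 × 546/8 ≈ -10.92.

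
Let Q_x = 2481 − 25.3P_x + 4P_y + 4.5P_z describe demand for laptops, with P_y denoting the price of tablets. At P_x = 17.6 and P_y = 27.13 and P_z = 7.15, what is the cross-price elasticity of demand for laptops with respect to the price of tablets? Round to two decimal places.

0.05

At P_x = 17.6 and P_y = 27.13 and P_z = 7.15: Q_x = 2176.415.
∂Q_x/∂P_y = 4.
ε = (∂Q_x/∂P_y)(P_y/Q_x) = 4 × (27.13/2176.415) ≈ 0.05.
Since ε > 0, laptops and tablets are substitutes.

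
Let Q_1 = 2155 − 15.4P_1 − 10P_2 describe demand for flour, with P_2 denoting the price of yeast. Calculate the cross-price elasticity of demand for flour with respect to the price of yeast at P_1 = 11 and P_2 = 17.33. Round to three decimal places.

At P_1 = 11 and P_2 = 17.33: Q_1 = 1812.3.
∂Q_1/∂P_2 = -10.
ε = (∂Q_1/∂P_2)(P_2/Q_1) = -10 × (17.33/1812.3) ≈ -0.096.

-0.096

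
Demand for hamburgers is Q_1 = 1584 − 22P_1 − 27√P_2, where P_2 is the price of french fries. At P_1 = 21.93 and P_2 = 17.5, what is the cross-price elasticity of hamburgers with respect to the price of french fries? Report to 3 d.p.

-0.057

At P_1 = 21.93 and P_2 = 17.5: Q_1 = 988.591.
∂Q_1/∂P_2 = -27/(2√P_2) = -27/(2√17.5) = -3.2271.
ε = (∂Q_1/∂P_2)(P_2/Q_1) = -3.2271 × (17.5/988.591) ≈ -0.057.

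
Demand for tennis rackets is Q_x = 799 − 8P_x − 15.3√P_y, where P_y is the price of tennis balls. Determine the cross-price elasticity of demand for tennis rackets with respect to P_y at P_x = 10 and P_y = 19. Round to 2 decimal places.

-0.05

At P_x = 10 and P_y = 19: Q_x = 652.309.
∂Q_x/∂P_y = -15.3/(2√P_y) = -15.3/(2√19) = -1.7550.
ε = (∂Q_x/∂P_y)(P_y/Q_x) = -1.7550 × (19/652.309) ≈ -0.05.
ε < 0: complements.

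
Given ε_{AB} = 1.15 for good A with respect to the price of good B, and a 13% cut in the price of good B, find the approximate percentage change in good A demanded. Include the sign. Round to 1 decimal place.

%ΔQ ≈ ε × %ΔP of good B = 1.15 × (-13%) = -15.0%.
Demand for good A falls by about 15.0%.

-15.0%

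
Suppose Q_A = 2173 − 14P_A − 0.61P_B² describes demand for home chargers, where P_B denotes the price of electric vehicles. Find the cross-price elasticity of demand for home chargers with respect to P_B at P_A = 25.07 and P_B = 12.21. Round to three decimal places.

-0.105

At P_A = 25.07 and P_B = 12.21: Q_A = 1731.079.
∂Q_A/∂P_B = -1.22P_B = -1.22(12.21) = -14.8962.
ε = (∂Q_A/∂P_B)(P_B/Q_A) = -14.8962 × (12.21/1731.079) ≈ -0.105.
ε < 0: complements.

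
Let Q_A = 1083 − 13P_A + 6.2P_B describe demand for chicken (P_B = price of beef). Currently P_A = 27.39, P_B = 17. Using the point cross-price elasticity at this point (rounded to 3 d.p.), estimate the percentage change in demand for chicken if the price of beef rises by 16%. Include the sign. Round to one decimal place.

2.0%

At P_A = 27.39, P_B = 17: Q_A = 832.33.
∂Q_A/∂P_B = 6.2.
ε = (∂Q_A/∂P_B)(P_B/Q_A) = 6.2000 × 17/832.33 ≈ 0.127.
%ΔQ_A ≈ ε × %ΔP_B = 0.127 × (16%) = 2.0%.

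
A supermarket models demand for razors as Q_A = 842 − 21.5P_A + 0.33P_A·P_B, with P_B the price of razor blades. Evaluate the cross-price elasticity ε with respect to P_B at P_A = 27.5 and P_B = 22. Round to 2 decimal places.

0.44

At P_A = 27.5 and P_B = 22: Q_A = 450.4.
∂Q_A/∂P_B = 0.33P_A = 0.33(27.5) = 9.0750.
ε = (∂Q_A/∂P_B)(P_B/Q_A) = 9.0750 × (22/450.4) ≈ 0.44.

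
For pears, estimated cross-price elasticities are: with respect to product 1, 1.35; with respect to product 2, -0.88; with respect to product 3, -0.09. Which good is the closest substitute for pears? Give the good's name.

Substitutes have ε > 0. Among the positive values, 1.35 (product 1) is largest.

product 1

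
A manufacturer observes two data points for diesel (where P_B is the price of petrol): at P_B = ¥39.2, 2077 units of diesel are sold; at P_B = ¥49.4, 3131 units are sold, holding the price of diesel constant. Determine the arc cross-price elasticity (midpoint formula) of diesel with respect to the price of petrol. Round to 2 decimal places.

1.76

ΔQ_A = 3131 − 2077 = 1054; ΔP_B = 49.4 − 39.2 = 10.2.
Midpoints: Q̄_A = 2604.0, P̄_B = 44.30.
ε = (ΔQ_A/Q̄_A)/(ΔP_B/P̄_B) = (1054/2604.0)/(10.2/44.30) ≈ 1.76.
ε > 0: diesel and petrol are substitutes.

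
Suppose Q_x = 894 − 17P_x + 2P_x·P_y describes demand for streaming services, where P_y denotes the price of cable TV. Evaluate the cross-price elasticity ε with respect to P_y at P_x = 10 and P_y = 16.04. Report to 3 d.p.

0.307

At P_x = 10 and P_y = 16.04: Q_x = 1044.8.
∂Q_x/∂P_y = 2P_x = 2(10) = 20.0000.
ε = (∂Q_x/∂P_y)(P_y/Q_x) = 20.0000 × (16.04/1044.8) ≈ 0.307.
ε > 0: substitutes.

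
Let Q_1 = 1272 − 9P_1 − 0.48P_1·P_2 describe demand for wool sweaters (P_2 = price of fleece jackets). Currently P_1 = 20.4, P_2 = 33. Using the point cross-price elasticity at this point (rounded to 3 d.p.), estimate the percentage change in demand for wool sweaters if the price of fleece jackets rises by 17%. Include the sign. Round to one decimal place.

At P_1 = 20.4, P_2 = 33: Q_1 = 765.264.
∂Q_1/∂P_2 = -0.48P_1 = -9.7920.
ε = (∂Q_1/∂P_2)(P_2/Q_1) = -9.7920 × 33/765.264 ≈ -0.422.
%ΔQ_1 ≈ ε × %ΔP_2 = -0.422 × (17%) = -7.2%.

-7.2%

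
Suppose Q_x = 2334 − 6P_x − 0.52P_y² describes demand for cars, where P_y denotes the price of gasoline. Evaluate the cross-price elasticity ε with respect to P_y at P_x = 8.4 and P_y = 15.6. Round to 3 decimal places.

-0.117

At P_x = 8.4 and P_y = 15.6: Q_x = 2157.053.
∂Q_x/∂P_y = -1.04P_y = -1.04(15.6) = -16.2240.
ε = (∂Q_x/∂P_y)(P_y/Q_x) = -16.2240 × (15.6/2157.053) ≈ -0.117.
ε < 0: complements.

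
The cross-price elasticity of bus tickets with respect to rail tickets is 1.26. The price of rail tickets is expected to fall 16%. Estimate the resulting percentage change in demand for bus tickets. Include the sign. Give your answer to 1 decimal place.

%ΔQ ≈ ε × %ΔP of rail tickets = 1.26 × (-16%) = -20.2%.
Demand for bus tickets falls by about 20.2%.

-20.2%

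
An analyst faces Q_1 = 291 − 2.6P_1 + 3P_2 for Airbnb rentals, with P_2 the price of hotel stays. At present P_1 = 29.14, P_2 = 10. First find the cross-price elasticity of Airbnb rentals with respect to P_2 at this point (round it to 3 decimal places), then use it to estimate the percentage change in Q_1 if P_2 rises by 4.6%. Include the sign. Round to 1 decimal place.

At P_1 = 29.14, P_2 = 10: Q_1 = 245.236.
∂Q_1/∂P_2 = 3.
ε = (∂Q_1/∂P_2)(P_2/Q_1) = 3.0000 × 10/245.236 ≈ 0.122.
%ΔQ_1 ≈ ε × %ΔP_2 = 0.122 × (4.6%) = 0.6%.

0.6%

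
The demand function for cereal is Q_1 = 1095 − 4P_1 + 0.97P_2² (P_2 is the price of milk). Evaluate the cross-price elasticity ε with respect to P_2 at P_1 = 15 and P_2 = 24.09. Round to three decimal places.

0.705

At P_1 = 15 and P_2 = 24.09: Q_1 = 1597.918.
∂Q_1/∂P_2 = 1.94P_2 = 1.94(24.09) = 46.7346.
ε = (∂Q_1/∂P_2)(P_2/Q_1) = 46.7346 × (24.09/1597.918) ≈ 0.705.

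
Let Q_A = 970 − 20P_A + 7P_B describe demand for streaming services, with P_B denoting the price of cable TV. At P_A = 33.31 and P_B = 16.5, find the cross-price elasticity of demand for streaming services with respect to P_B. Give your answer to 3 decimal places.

0.275

At P_A = 33.31 and P_B = 16.5: Q_A = 419.3.
∂Q_A/∂P_B = 7.
ε = (∂Q_A/∂P_B)(P_B/Q_A) = 7 × (16.5/419.3) ≈ 0.275.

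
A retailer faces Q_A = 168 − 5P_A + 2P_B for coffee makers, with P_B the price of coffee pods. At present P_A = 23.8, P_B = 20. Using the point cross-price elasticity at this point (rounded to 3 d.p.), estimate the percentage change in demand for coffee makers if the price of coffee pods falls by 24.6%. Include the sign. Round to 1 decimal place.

-11.0%

At P_A = 23.8, P_B = 20: Q_A = 89.
∂Q_A/∂P_B = 2.
ε = (∂Q_A/∂P_B)(P_B/Q_A) = 2.0000 × 20/89 ≈ 0.449.
%ΔQ_A ≈ ε × %ΔP_B = 0.449 × (-24.6%) = -11.0%.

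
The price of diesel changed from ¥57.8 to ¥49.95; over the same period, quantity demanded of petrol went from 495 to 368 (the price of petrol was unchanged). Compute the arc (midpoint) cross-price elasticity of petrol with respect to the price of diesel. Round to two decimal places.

2.02

ΔQ_A = 368 − 495 = -127; ΔP_B = 49.95 − 57.8 = -7.85.
Midpoints: Q̄_A = 431.5, P̄_B = 53.88.
ε = (ΔQ_A/Q̄_A)/(ΔP_B/P̄_B) = (-127/431.5)/(-7.85/53.88) ≈ 2.02.
ε > 0: petrol and diesel are substitutes.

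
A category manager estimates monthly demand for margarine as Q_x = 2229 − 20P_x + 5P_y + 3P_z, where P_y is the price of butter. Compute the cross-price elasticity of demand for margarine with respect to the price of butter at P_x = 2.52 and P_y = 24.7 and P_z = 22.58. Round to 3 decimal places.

0.052

At P_x = 2.52 and P_y = 24.7 and P_z = 22.58: Q_x = 2369.84.
∂Q_x/∂P_y = 5.
ε = (∂Q_x/∂P_y)(P_y/Q_x) = 5 × (24.7/2369.84) ≈ 0.052.
Since ε > 0, margarine and butter are substitutes.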